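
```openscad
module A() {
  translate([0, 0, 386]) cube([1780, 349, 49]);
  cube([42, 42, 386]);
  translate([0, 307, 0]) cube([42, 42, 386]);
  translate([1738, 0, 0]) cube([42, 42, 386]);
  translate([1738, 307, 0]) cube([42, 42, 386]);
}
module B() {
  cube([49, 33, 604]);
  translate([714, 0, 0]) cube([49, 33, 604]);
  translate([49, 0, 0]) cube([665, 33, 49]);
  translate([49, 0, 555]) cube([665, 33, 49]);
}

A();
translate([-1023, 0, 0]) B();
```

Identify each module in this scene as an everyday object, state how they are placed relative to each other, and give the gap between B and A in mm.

The picture frame's nearest face is 260 mm from the bench's −x face.

A is a bench. B is a picture frame. The picture frame is on the floor beside the bench on its −x side. The gap between the picture frame and the bench is 260 mm.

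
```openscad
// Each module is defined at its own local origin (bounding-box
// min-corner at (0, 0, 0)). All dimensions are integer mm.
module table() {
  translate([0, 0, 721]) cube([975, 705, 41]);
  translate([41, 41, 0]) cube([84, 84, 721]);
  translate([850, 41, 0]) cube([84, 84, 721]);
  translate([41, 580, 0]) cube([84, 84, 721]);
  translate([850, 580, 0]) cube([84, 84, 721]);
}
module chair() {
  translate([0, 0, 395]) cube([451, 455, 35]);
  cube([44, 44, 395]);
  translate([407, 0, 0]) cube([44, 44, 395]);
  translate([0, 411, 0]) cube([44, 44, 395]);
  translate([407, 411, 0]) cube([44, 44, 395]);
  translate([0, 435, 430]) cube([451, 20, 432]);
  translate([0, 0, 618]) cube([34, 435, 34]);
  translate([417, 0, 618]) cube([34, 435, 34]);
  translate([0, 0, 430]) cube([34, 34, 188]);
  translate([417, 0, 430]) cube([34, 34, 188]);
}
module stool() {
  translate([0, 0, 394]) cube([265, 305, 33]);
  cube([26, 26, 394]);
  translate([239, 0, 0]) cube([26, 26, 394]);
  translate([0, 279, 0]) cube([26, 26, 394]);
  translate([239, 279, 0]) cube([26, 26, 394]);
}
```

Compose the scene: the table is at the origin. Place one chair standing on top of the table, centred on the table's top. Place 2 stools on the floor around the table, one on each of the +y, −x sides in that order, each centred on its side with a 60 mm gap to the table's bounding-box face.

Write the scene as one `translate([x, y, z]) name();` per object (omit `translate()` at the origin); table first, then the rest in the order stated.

table();
translate([262, 125, 762]) chair();
translate([355, 765, 0]) stool();
translate([-325, 200, 0]) stool();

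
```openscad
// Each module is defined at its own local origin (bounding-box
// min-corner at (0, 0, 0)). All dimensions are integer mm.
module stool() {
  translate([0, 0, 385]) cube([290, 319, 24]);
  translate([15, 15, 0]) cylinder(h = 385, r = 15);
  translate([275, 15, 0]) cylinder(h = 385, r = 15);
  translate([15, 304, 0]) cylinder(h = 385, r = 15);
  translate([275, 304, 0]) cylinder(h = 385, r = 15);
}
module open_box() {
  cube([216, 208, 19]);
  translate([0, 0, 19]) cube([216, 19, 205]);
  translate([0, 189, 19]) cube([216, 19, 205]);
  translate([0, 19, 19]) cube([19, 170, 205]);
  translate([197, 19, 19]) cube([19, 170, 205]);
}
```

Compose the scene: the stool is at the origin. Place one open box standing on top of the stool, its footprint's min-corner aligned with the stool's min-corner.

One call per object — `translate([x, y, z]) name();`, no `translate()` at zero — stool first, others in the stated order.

stool();
translate([0, 0, 409]) open_box();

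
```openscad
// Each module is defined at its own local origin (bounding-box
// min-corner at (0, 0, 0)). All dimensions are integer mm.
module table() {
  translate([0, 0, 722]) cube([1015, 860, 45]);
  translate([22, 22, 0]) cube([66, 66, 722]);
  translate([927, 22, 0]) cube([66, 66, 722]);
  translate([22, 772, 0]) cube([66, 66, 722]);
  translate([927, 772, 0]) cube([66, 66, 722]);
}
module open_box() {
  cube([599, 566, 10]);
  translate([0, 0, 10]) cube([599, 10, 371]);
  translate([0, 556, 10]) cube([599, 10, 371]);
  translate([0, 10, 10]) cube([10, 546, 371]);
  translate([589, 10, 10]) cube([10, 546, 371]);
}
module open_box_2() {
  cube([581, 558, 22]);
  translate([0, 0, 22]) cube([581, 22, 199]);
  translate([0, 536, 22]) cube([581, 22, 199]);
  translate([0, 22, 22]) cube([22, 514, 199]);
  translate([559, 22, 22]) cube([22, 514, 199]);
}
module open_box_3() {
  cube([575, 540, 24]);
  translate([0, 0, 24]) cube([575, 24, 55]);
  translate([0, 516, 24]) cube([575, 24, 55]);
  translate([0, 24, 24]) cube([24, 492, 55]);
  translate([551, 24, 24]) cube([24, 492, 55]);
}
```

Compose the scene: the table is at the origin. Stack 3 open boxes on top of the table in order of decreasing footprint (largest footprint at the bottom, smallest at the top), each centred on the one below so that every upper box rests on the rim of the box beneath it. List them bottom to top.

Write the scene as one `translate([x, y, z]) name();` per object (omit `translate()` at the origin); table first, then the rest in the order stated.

table();
translate([208, 147, 767]) open_box();
translate([217, 151, 1148]) open_box_2();
translate([220, 160, 1369]) open_box_3();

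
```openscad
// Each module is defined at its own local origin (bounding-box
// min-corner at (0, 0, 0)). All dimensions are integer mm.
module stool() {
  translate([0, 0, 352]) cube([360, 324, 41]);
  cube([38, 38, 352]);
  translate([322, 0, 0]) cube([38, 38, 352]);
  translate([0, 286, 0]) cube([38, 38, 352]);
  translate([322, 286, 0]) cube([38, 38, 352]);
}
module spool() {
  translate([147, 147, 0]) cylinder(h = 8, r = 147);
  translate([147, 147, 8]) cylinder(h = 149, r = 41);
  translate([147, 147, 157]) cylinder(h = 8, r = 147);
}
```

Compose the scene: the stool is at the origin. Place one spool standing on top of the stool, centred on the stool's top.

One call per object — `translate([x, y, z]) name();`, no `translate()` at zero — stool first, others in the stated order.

stool();
translate([33, 15, 393]) spool();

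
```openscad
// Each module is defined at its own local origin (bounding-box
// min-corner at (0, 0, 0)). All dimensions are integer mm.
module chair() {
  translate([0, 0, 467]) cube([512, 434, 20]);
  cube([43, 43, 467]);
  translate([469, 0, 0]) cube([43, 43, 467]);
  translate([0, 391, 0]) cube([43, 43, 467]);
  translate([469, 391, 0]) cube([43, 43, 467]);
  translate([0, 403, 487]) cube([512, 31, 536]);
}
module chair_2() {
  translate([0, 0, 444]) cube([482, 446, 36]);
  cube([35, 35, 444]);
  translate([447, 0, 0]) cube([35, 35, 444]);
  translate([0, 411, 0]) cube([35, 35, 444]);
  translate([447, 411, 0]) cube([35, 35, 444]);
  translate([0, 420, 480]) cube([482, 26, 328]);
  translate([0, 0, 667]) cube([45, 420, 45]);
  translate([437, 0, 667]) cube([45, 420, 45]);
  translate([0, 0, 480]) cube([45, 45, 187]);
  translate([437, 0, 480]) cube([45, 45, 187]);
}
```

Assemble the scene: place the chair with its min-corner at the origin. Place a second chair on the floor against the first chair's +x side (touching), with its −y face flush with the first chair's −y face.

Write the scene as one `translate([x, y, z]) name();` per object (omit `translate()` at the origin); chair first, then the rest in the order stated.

chair();
translate([512, 0, 0]) chair_2();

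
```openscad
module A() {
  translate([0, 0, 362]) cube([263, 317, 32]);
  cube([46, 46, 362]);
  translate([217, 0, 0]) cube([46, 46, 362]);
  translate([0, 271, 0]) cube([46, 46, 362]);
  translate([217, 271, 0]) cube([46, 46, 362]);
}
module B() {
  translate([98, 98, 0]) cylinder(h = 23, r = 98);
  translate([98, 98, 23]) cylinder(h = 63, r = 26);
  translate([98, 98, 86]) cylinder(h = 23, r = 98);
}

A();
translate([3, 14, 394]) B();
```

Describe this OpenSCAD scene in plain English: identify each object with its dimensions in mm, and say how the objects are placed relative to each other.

A is a simple wooden stool: a rectangular seat 263 mm (x) by 317 mm (y), 32 mm thick, top face at z = 394 mm, on four square legs, each 46×46 mm in cross-section. The legs rest on z = 0, each flush with a corner of the seat.

B is a spool: two coaxial disc flanges of radius 98 mm and thickness 23 mm, joined by a core cylinder of radius 26 mm and height 63 mm. The lower flange rests on z = 0 and the three cylinders share a vertical axis.

The spool is on top of the stool.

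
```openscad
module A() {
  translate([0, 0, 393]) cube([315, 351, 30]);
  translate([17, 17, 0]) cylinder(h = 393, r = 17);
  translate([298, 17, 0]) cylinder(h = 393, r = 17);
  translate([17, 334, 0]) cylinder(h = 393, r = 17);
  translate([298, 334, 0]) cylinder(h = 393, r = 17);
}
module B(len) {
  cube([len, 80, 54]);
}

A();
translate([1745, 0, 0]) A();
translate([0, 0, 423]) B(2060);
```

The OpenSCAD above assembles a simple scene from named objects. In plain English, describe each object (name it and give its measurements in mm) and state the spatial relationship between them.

A is a simple wooden stool: a rectangular seat 315 mm (x) by 351 mm (y), 30 mm thick, top face at z = 423 mm, on four round legs, each 34 mm in diameter. The legs rest on z = 0, each leg's axis is inset half a diameter from the nearest pair of seat edges (so the leg's bounding box is flush with the corner).

B is a rectangular beam 2060 mm long (x), 80 mm deep (y), 54 mm thick (z).

The beam spans the tops of two stools placed 1430 mm apart, resting at z = 423 mm.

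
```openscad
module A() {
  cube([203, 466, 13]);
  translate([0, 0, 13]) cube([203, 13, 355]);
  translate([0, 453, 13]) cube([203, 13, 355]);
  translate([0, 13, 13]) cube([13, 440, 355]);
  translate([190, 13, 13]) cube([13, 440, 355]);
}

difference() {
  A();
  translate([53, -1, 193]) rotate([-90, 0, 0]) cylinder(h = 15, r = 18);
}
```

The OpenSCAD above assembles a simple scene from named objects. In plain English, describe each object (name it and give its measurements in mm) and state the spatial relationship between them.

A is an open-topped rectangular box: outside dimensions 203×466×368 mm, with a uniform wall and base thickness of 13 mm. The base is a full 203×466 slab on the floor; four walls sit on top of the base. The front and back walls (the −y and +y sides) span the full width; the two side walls fit between them.

The open box has a circular hole of radius 18 mm through its front wall, centred at (x = 53, z = 193).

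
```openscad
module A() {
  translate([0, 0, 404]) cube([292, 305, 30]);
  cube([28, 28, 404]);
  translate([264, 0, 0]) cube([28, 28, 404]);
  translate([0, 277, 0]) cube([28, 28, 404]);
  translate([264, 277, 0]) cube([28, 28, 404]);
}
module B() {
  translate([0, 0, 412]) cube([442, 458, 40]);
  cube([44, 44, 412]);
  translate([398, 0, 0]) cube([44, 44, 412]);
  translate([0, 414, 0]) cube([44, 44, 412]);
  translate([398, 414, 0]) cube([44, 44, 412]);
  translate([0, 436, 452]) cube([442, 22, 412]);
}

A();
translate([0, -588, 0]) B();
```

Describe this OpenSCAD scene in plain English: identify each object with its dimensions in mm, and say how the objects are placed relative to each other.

A is a four-legged stool. The seat is 292×305 mm, 30 mm thick, top at z = 434 mm. It stands on four square legs, each 28×28 mm in cross-section, from z = 0 to the seat underside, each flush with a corner of the seat.

B is a chair: 442×458 mm seat, 40 mm thick, top at z = 452 mm, on four 44 mm square corner legs flush with the seat edges. A 22 mm thick backrest slab spans the full seat width, extending 412 mm above the seat top, its back face flush with the seat's +y edge.

The chair is on the floor beside the stool on its −y side.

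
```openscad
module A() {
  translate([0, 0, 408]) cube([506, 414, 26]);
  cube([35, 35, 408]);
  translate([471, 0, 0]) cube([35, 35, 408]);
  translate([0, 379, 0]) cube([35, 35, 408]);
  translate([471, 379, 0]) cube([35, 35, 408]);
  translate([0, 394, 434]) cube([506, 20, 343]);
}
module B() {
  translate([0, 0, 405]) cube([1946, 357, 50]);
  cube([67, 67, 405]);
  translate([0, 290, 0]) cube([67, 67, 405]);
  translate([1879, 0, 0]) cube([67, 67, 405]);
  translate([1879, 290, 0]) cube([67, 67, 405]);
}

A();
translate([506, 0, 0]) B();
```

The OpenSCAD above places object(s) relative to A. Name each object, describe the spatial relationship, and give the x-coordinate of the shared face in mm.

The chair's +x face and the bench's −x face are both at x = 506 mm.

A is a chair. B is a bench. The bench is against the chair's +x side, with their −y faces flush. The x-coordinate of the shared face is 506 mm.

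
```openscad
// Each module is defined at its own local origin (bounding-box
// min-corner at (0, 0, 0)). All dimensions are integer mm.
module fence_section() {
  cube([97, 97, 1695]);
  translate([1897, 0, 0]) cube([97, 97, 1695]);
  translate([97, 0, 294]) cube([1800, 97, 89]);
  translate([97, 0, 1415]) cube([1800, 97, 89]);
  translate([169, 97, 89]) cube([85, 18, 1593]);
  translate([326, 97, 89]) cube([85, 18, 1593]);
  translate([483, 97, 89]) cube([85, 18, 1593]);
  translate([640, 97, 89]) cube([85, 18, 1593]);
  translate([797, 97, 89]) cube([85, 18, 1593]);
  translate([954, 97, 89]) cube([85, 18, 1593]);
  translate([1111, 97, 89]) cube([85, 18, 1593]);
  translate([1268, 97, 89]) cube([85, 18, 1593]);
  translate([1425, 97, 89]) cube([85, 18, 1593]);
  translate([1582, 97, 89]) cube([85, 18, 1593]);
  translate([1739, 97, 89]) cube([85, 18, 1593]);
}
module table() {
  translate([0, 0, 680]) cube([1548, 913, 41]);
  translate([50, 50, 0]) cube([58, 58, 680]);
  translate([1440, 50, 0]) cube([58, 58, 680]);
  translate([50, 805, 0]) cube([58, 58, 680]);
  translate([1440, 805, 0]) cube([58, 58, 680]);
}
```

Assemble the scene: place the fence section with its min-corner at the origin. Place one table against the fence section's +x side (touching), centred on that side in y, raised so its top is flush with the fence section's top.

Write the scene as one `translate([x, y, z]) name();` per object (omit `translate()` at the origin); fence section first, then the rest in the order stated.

fence_section();
translate([1994, -399, 974]) table();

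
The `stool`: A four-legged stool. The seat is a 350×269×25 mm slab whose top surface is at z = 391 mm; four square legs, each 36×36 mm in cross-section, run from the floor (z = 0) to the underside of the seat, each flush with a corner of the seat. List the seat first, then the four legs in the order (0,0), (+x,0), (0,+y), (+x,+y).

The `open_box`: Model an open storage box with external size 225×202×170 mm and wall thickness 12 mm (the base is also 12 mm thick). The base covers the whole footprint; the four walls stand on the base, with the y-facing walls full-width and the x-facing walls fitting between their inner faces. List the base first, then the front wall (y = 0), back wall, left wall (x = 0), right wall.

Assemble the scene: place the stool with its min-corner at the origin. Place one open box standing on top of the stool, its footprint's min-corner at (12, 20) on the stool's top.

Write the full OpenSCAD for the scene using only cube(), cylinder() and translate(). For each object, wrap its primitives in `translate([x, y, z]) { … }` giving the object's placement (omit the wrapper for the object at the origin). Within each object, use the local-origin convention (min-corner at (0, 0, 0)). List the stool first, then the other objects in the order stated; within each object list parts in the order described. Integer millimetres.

translate([0, 0, 366]) cube([350, 269, 25]);
cube([36, 36, 366]);
translate([314, 0, 0]) cube([36, 36, 366]);
translate([0, 233, 0]) cube([36, 36, 366]);
translate([314, 233, 0]) cube([36, 36, 366]);
translate([12, 20, 391]) {
  cube([225, 202, 12]);
  translate([0, 0, 12]) cube([225, 12, 158]);
  translate([0, 190, 12]) cube([225, 12, 158]);
  translate([0, 12, 12]) cube([12, 178, 158]);
  translate([213, 12, 12]) cube([12, 178, 158]);
}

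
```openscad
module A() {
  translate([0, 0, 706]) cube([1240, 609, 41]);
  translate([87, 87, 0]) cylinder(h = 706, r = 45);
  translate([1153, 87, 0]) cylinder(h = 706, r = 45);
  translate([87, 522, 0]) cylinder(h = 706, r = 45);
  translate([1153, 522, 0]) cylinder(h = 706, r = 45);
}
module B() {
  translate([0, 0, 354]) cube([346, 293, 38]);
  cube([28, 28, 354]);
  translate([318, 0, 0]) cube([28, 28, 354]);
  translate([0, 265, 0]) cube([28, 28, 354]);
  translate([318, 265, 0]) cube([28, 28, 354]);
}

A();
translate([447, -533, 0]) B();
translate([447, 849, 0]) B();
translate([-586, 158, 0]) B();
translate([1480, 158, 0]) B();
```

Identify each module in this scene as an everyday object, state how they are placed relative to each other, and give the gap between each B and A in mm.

Each stool's nearest face is 240 mm from the table's bounding box.

A is a table. B is a stool. Four stools sit around the table at the −y, +y, −x, +x sides. The gap between each stool and the table is 240 mm.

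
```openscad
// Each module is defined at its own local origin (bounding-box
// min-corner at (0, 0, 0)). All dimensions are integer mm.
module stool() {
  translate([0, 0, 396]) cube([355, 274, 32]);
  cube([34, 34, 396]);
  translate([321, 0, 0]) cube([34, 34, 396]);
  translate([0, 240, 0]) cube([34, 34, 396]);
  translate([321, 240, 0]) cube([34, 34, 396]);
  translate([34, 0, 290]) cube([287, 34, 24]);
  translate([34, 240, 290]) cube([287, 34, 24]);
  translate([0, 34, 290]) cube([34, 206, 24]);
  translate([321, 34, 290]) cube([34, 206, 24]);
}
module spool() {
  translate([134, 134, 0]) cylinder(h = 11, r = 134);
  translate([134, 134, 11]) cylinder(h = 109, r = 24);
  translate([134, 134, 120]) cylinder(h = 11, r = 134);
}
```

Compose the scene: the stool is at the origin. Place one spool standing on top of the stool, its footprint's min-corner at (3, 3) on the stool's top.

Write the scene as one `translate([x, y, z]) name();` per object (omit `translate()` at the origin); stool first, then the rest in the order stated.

stool();
translate([3, 3, 428]) spool();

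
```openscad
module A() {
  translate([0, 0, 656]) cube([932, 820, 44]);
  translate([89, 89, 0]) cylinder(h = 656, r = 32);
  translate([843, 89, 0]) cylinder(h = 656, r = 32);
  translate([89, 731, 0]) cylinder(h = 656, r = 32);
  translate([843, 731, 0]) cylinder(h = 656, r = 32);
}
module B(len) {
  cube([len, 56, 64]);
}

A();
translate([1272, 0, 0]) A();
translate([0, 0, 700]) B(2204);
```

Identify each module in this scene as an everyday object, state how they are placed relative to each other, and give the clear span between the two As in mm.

A is a table. B is a beam. A beam spans the tops of two tables. The clear span between the two tables is 340 mm.

Second table starts at x = 1272; first ends at x = 932; clear span = 1272 − 932 = 340 mm.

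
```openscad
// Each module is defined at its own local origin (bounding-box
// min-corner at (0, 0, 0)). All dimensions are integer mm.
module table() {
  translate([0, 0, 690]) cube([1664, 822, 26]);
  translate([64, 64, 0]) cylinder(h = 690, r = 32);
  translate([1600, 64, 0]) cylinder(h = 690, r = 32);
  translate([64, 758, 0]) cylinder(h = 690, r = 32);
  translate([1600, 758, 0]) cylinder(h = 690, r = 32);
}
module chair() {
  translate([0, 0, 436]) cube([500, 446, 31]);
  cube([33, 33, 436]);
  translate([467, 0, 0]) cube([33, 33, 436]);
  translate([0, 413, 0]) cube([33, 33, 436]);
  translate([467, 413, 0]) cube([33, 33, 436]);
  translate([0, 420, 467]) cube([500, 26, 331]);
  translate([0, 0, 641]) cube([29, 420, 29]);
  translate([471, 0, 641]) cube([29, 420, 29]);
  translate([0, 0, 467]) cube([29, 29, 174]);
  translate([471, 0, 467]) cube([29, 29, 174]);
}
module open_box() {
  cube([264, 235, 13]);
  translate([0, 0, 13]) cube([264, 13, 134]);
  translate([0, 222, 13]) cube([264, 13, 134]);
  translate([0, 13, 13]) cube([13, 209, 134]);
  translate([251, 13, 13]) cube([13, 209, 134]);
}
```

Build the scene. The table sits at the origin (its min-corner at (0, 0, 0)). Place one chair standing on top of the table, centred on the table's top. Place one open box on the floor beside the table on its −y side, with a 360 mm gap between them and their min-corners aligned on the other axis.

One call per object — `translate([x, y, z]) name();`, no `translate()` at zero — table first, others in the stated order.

table();
translate([582, 188, 716]) chair();
translate([0, -595, 0]) open_box();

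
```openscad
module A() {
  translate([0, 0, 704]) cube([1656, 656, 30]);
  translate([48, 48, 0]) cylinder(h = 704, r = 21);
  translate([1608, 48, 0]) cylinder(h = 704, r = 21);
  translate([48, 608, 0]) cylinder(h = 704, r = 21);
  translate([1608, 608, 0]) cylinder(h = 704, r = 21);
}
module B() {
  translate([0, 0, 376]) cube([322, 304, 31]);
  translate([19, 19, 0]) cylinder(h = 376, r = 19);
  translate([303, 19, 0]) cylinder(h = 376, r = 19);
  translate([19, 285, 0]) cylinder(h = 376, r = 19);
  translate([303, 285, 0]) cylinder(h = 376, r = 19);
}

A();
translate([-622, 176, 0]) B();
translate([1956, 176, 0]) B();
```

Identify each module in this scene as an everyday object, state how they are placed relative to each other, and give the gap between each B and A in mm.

A is a table. B is a stool. Two stools sit around the table at the −x, +x sides. The gap between each stool and the table is 300 mm.

Each stool's nearest face is 300 mm from the table's bounding box.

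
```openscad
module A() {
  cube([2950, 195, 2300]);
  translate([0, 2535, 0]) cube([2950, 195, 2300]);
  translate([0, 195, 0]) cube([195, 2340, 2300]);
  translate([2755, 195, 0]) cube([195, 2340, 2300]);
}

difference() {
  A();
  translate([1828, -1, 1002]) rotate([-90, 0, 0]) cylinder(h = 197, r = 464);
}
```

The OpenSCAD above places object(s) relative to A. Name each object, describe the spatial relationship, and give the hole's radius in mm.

The subtracted cylinder has r = 464 mm.

A is a house frame. The house frame has a circular hole through its front wall. The hole's radius is 464 mm.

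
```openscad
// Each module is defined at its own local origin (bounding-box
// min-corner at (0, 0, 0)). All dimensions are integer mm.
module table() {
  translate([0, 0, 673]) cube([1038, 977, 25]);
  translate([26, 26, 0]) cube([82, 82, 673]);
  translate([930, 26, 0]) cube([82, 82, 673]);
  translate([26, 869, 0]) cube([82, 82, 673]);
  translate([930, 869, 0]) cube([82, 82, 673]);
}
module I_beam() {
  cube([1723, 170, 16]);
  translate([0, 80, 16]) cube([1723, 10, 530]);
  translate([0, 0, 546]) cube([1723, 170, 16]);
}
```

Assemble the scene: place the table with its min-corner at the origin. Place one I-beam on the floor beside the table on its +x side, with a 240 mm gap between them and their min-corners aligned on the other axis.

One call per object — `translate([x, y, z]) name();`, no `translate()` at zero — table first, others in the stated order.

table();
translate([1278, 0, 0]) I_beam();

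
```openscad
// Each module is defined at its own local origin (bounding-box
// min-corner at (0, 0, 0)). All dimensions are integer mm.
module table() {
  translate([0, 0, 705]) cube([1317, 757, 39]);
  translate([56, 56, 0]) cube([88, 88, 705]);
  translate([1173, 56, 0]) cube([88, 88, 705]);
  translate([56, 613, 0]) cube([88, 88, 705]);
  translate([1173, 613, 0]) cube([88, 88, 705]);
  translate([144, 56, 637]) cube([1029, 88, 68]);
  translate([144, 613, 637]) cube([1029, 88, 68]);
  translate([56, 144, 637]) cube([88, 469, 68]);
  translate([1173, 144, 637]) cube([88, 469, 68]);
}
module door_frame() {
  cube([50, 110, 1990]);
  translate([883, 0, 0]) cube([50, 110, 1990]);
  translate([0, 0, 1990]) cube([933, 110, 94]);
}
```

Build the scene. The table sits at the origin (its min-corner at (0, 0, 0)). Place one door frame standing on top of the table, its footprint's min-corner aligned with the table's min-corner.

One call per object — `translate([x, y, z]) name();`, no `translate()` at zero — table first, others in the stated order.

table();
translate([0, 0, 744]) door_frame();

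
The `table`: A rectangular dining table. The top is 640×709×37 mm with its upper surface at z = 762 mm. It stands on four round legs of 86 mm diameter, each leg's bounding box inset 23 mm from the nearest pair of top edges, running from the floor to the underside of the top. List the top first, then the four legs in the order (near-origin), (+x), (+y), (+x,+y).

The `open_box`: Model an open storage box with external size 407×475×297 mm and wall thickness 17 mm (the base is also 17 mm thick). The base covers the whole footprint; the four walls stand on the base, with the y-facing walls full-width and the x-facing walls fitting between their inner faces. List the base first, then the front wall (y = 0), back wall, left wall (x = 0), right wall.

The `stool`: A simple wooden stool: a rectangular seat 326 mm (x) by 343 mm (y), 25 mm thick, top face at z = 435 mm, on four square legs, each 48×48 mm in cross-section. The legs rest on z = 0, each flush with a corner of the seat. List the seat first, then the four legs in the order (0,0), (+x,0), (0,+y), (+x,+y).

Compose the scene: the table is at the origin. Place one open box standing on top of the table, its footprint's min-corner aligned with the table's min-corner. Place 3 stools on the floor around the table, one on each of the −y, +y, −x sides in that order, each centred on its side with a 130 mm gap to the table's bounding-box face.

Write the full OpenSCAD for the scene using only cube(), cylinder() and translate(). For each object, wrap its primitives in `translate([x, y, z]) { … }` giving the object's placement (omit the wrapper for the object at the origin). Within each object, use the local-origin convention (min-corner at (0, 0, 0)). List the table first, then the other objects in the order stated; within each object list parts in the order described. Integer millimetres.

translate([0, 0, 725]) cube([640, 709, 37]);
translate([66, 66, 0]) cylinder(h = 725, r = 43);
translate([574, 66, 0]) cylinder(h = 725, r = 43);
translate([66, 643, 0]) cylinder(h = 725, r = 43);
translate([574, 643, 0]) cylinder(h = 725, r = 43);
translate([0, 0, 762]) {
  cube([407, 475, 17]);
  translate([0, 0, 17]) cube([407, 17, 280]);
  translate([0, 458, 17]) cube([407, 17, 280]);
  translate([0, 17, 17]) cube([17, 441, 280]);
  translate([390, 17, 17]) cube([17, 441, 280]);
}
translate([157, -473, 0]) {
  translate([0, 0, 410]) cube([326, 343, 25]);
  cube([48, 48, 410]);
  translate([278, 0, 0]) cube([48, 48, 410]);
  translate([0, 295, 0]) cube([48, 48, 410]);
  translate([278, 295, 0]) cube([48, 48, 410]);
}
translate([157, 839, 0]) {
  translate([0, 0, 410]) cube([326, 343, 25]);
  cube([48, 48, 410]);
  translate([278, 0, 0]) cube([48, 48, 410]);
  translate([0, 295, 0]) cube([48, 48, 410]);
  translate([278, 295, 0]) cube([48, 48, 410]);
}
translate([-456, 183, 0]) {
  translate([0, 0, 410]) cube([326, 343, 25]);
  cube([48, 48, 410]);
  translate([278, 0, 0]) cube([48, 48, 410]);
  translate([0, 295, 0]) cube([48, 48, 410]);
  translate([278, 295, 0]) cube([48, 48, 410]);
}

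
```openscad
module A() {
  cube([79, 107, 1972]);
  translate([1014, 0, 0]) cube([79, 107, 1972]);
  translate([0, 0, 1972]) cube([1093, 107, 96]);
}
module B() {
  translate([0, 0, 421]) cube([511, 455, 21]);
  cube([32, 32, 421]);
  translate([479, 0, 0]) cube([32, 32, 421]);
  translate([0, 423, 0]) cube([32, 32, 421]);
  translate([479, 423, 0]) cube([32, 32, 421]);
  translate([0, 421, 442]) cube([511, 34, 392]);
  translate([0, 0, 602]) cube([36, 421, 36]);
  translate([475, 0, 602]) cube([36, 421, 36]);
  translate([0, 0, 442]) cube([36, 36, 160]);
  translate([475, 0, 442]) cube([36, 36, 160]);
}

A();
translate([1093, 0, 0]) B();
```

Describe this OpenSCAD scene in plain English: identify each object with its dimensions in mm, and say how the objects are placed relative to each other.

A is a door frame. The clear opening is 935 mm wide and 1972 mm high. Two 79 mm wide jambs, 107 mm deep, stand either side of the opening from the floor to the top of the opening. A 96 mm thick head sits across the top of both jambs, spanning the full outside width of the frame.

B is a chair: 511×455 mm seat, 21 mm thick, top at z = 442 mm, on four 32 mm square corner legs flush with the seat edges. A 34 mm thick backrest slab spans the full seat width, extending 392 mm above the seat top, its back face flush with the seat's +y edge. Two armrests of 36×36 mm section run along each side from the seat's front edge to the front of the backrest, top faces 196 mm above the seat top and outer faces flush with the seat's x-edges; a 36×36 mm post under the front of each armrest stands on the seat at the front corner.

The chair is against the door frame's +x side, with their −y faces flush.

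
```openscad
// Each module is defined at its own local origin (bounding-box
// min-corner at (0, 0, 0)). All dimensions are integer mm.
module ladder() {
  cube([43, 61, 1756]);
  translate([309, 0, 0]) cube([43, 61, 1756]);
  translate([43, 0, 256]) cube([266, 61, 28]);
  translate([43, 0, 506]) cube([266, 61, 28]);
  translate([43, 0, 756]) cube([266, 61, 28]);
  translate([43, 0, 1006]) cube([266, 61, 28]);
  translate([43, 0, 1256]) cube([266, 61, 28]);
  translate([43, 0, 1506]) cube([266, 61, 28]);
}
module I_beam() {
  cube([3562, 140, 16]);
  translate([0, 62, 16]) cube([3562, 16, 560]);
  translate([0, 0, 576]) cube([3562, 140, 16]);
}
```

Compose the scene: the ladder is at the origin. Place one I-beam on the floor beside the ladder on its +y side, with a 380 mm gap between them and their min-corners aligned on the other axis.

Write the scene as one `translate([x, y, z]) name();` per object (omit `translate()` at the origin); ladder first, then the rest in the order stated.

ladder();
translate([0, 441, 0]) I_beam();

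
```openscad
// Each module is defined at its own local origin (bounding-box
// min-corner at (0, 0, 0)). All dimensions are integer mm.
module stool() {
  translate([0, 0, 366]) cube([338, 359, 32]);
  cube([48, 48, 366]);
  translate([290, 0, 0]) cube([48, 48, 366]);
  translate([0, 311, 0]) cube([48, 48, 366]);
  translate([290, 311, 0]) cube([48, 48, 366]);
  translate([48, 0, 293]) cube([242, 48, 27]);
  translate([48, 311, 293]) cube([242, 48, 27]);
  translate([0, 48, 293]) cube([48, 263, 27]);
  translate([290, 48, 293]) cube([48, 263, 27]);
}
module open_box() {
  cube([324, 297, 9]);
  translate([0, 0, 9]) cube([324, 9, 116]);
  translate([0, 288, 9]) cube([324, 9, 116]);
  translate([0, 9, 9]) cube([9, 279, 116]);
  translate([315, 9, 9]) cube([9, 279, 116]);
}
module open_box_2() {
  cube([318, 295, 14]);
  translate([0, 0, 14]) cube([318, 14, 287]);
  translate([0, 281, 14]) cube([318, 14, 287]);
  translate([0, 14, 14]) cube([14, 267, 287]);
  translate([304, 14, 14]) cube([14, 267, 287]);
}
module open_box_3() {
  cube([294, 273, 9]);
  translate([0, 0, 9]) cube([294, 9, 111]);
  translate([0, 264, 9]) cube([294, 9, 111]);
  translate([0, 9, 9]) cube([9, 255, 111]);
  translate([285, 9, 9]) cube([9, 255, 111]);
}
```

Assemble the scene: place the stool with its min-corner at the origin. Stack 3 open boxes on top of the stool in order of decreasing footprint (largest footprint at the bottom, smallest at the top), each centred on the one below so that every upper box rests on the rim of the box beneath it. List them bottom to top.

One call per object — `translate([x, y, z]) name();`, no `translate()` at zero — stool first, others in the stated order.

stool();
translate([7, 31, 398]) open_box();
translate([10, 32, 523]) open_box_2();
translate([22, 43, 824]) open_box_3();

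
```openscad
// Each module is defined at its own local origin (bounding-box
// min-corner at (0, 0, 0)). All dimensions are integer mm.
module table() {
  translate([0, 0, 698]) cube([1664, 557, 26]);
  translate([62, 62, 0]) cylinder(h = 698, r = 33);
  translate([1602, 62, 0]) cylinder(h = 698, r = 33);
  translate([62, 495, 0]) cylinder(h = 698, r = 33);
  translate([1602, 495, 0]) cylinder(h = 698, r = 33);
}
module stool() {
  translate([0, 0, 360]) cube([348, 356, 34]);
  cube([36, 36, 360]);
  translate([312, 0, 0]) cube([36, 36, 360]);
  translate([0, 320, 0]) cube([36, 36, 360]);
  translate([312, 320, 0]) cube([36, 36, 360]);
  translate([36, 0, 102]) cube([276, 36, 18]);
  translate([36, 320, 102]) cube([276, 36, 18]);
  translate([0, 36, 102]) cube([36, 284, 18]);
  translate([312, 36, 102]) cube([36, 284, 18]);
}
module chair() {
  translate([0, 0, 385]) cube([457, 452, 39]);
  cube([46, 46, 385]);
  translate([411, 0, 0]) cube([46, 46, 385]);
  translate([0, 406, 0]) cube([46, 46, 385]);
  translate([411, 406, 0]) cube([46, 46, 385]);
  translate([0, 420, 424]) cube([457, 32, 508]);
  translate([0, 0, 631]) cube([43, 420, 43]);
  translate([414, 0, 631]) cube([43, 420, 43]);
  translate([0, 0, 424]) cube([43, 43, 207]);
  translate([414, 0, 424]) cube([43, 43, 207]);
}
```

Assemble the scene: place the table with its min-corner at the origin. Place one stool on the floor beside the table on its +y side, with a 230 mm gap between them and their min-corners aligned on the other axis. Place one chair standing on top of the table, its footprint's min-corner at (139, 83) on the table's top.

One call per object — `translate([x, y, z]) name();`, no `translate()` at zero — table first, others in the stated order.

table();
translate([0, 787, 0]) stool();
translate([139, 83, 724]) chair();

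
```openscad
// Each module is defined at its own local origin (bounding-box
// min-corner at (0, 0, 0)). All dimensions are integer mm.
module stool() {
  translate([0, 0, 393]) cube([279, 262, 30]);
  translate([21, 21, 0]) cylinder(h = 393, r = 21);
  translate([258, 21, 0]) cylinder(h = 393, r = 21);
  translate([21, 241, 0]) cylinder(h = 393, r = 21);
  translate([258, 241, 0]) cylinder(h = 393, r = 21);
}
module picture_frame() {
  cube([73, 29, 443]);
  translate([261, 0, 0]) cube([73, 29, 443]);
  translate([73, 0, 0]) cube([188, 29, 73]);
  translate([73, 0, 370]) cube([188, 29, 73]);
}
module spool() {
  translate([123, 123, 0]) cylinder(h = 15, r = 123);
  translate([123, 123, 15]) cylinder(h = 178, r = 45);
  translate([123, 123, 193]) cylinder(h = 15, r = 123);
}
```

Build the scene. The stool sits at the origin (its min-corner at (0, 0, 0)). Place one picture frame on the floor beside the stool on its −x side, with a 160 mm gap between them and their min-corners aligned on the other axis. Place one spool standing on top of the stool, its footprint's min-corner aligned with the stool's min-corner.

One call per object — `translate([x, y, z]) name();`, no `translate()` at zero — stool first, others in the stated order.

stool();
translate([-494, 0, 0]) picture_frame();
translate([0, 0, 423]) spool();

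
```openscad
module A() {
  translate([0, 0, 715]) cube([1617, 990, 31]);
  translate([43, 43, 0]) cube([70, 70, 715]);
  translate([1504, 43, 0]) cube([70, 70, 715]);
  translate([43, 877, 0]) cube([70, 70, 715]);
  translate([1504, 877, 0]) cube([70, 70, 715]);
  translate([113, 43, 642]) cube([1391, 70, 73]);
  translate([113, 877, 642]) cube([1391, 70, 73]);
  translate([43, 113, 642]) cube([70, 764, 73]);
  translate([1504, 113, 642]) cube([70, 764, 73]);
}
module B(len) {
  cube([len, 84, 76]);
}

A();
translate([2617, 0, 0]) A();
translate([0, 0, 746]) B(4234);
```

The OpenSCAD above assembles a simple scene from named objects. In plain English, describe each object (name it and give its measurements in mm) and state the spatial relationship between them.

A is a table: top 1617 mm (x) × 990 mm (y), 31 mm thick, upper face at z = 746 mm, on four 70×70 mm square legs, each inset 43 mm from the nearest pair of top edges, running from z = 0 to the bottom of the top. Four apron rails, 70 mm thick and 73 mm tall, run between adjacent legs with their top edges flush with the underside of the top and their outer faces flush with the legs' outer faces.

B is a rectangular beam 4234 mm long (x), 84 mm deep (y), 76 mm thick (z).

The beam spans the tops of two tables placed 1000 mm apart, resting at z = 746 mm.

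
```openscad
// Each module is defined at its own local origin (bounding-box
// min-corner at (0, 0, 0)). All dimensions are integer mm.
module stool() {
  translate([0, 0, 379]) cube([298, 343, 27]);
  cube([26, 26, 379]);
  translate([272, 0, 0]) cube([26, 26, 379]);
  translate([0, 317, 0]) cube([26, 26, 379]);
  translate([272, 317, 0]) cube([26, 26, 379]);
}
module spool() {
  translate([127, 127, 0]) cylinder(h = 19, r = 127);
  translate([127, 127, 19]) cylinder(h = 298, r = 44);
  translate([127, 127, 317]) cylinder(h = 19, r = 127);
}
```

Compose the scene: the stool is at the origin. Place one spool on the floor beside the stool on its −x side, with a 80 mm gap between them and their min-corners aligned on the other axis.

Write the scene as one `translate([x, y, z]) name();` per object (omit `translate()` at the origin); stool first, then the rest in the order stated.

stool();
translate([-334, 0, 0]) spool();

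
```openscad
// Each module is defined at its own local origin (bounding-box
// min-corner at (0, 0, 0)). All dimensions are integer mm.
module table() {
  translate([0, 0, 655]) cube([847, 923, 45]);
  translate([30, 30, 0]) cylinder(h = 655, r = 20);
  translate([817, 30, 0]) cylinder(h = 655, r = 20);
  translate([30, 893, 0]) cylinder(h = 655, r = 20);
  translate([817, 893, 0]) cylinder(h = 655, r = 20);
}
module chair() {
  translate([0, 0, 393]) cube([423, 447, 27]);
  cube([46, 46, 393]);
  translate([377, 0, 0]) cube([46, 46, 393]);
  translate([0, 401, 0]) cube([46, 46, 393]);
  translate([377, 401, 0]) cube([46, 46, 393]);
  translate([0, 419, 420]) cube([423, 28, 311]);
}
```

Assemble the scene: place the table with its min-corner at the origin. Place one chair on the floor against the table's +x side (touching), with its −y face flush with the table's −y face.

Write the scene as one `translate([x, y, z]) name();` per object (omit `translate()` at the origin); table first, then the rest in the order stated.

table();
translate([847, 0, 0]) chair();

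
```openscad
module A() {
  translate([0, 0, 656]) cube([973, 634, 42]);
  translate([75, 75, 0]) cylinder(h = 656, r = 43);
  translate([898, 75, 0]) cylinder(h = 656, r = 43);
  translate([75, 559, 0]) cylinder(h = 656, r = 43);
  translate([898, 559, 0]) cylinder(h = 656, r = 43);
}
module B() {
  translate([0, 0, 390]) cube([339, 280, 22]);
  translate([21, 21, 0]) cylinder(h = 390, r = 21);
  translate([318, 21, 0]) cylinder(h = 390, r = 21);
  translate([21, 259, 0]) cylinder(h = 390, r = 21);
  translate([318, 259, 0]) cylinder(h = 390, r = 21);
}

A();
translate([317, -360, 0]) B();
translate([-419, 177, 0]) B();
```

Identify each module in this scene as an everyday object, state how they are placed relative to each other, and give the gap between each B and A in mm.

Each stool's nearest face is 80 mm from the table's bounding box.

A is a table. B is a stool. Two stools sit around the table at the −y, −x sides. The gap between each stool and the table is 80 mm.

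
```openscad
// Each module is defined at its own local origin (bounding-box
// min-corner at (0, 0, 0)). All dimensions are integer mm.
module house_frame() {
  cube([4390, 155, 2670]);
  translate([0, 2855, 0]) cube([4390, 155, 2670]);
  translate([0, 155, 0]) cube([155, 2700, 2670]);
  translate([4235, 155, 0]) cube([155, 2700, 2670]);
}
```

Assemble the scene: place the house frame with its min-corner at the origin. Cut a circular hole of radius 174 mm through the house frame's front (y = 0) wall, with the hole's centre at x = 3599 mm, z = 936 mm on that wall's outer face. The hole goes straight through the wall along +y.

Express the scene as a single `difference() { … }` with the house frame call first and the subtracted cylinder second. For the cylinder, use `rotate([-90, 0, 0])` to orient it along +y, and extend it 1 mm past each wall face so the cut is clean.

difference() {
  house_frame();
  translate([3599, -1, 936]) rotate([-90, 0, 0]) cylinder(h = 157, r = 174);
}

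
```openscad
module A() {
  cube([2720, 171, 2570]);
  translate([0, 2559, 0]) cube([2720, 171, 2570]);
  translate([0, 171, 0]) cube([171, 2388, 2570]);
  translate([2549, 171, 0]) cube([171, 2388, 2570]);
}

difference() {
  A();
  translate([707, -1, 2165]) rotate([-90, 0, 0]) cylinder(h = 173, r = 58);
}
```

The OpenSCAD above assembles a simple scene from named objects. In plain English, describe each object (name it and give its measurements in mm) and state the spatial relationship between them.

A is a box-shaped house frame (walls only): outside footprint 2720×2730 mm, wall height 2570 mm, wall thickness 171 mm. The two y-facing walls run the full x-width; the two x-facing walls fit between the inner faces of the y-facing walls.

The house frame has a circular hole of radius 58 mm through its front wall, centred at (x = 707, z = 2165).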